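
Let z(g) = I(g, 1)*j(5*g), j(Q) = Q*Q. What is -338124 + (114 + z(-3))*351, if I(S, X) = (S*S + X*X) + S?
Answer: 254715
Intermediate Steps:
j(Q) = Q²
I(S, X) = S + S² + X² (I(S, X) = (S² + X²) + S = S + S² + X²)
z(g) = 25*g²*(1 + g + g²) (z(g) = (g + g² + 1²)*(5*g)² = (g + g² + 1)*(25*g²) = (1 + g + g²)*(25*g²) = 25*g²*(1 + g + g²))
-338124 + (114 + z(-3))*351 = -338124 + (114 + 25*(-3)²*(1 - 3 + (-3)²))*351 = -338124 + (114 + 25*9*(1 - 3 + 9))*351 = -338124 + (114 + 25*9*7)*351 = -338124 + (114 + 1575)*351 = -338124 + 1689*351 = -338124 + 592839 = 254715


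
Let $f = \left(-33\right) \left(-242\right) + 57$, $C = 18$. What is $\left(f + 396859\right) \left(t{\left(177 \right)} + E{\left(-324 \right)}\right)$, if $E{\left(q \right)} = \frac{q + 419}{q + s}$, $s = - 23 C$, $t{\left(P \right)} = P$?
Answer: $\frac{26426131481}{369} \approx 7.1615 \cdot 10^{7}$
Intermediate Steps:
$s = -414$ ($s = \left(-23\right) 18 = -414$)
$E{\left(q \right)} = \frac{419 + q}{-414 + q}$ ($E{\left(q \right)} = \frac{q + 419}{q - 414} = \frac{419 + q}{-414 + q}$)
$f = 8043$ ($f = 7986 + 57 = 8043$)
$\left(f + 396859\right) \left(t{\left(177 \right)} + E{\left(-324 \right)}\right) = \left(8043 + 396859\right) \left(177 + \frac{419 - 324}{-414 - 324}\right) = 404902 \left(177 + \frac{1}{-738} \cdot 95\right) = 404902 \left(177 - \frac{95}{738}\right) = 404902 \cdot \frac{130531}{738} = \frac{26426131481}{369}$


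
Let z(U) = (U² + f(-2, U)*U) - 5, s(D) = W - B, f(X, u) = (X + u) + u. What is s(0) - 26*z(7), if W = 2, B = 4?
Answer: -3330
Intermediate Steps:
f(X, u) = X + 2*u
s(D) = -2 (s(D) = 2 - 1*4 = 2 - 4 = -2)
z(U) = -5 + U² + U*(-2 + 2*U) (z(U) = (U² + (-2 + 2*U)*U) - 5 = (U² + U*(-2 + 2*U)) - 5 = -5 + U² + U*(-2 + 2*U))
s(0) - 26*z(7) = -2 - 26*(-5 - 2*7 + 3*7²) = -2 - 26*(-5 - 14 + 3*49) = -2 - 26*(-5 - 14 + 147) = -2 - 26*128 = -2 - 3328 = -3330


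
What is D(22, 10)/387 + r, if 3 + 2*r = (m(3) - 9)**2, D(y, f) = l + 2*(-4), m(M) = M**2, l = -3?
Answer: -1183/774 ≈ -1.5284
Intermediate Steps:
D(y, f) = -11 (D(y, f) = -3 + 2*(-4) = -3 - 8 = -11)
r = -3/2 (r = -3/2 + (3**2 - 9)**2/2 = -3/2 + (9 - 9)**2/2 = -3/2 + (1/2)*0**2 = -3/2 + (1/2)*0 = -3/2 + 0 = -3/2 ≈ -1.5000)
D(22, 10)/387 + r = -11/387 - 3/2 = -1183/774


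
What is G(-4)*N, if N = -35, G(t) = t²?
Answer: -560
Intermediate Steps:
G(-4)*N = (-4)²*(-35) = 16*(-35) = -560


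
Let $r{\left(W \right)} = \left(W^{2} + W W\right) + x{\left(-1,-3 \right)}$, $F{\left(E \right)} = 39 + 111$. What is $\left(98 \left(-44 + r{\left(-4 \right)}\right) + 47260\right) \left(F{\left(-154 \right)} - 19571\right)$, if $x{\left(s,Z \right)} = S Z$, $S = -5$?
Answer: $-923546234$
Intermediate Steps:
$x{\left(s,Z \right)} = - 5 Z$
$F{\left(E \right)} = 150$
$r{\left(W \right)} = 15 + 2 W^{2}$ ($r{\left(W \right)} = \left(W^{2} + W W\right) - -15 = \left(W^{2} + W^{2}\right) + 15 = 2 W^{2} + 15 = 15 + 2 W^{2}$)
$\left(98 \left(-44 + r{\left(-4 \right)}\right) + 47260\right) \left(F{\left(-154 \right)} - 19571\right) = \left(98 \left(-44 + \left(15 + 2 \left(-4\right)^{2}\right)\right) + 47260\right) \left(150 - 19571\right) = \left(98 \left(-44 + \left(15 + 2 \cdot 16\right)\right) + 47260\right) \left(-19421\right) = \left(98 \left(-44 + \left(15 + 32\right)\right) + 47260\right) \left(-19421\right) = \left(98 \left(-44 + 47\right) + 47260\right) \left(-19421\right) = \left(98 \cdot 3 + 47260\right) \left(-19421\right) = \left(294 + 47260\right) \left(-19421\right) = 47554 \left(-19421\right) = -923546234$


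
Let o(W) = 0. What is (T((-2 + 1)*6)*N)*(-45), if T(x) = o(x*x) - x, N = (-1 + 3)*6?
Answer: -3240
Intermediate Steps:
N = 12 (N = 2*6 = 12)
T(x) = -x (T(x) = 0 - x = -x)
(T((-2 + 1)*6)*N)*(-45) = (-(-2 + 1)*6*12)*(-45) = (-(-1)*6*12)*(-45) = (-1*(-6)*12)*(-45) = (6*12)*(-45) = 72*(-45) = -3240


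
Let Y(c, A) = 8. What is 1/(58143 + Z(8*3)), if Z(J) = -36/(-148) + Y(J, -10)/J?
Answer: 111/6453937 ≈ 1.7199e-5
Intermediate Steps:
Z(J) = 9/37 + 8/J (Z(J) = -36/(-148) + 8/J = -36*(-1/148) + 8/J = 9/37 + 8/J)
1/(58143 + Z(8*3)) = 1/(58143 + (9/37 + 8/((8*3)))) = 1/(58143 + (9/37 + 8/24)) = 1/(58143 + (9/37 + 8*(1/24))) = 1/(58143 + (9/37 + 1/3)) = 1/(58143 + 64/111) = 1/(6453937/111) = 111/6453937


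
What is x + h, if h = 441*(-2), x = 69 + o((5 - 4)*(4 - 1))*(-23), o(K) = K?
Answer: -882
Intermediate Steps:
x = 0 (x = 69 + ((5 - 4)*(4 - 1))*(-23) = 69 + (1*3)*(-23) = 69 + 3*(-23) = 69 - 69 = 0)
h = -882
x + h = 0 - 882 = -882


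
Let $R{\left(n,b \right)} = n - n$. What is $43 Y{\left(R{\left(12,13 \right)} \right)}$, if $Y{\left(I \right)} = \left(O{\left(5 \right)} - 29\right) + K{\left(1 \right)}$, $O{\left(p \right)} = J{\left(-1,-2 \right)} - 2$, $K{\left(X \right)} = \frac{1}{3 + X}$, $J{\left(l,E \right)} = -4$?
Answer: $- \frac{5977}{4} \approx -1494.3$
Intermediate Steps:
$R{\left(n,b \right)} = 0$
$O{\left(p \right)} = -6$ ($O{\left(p \right)} = -4 - 2 = -6$)
$Y{\left(I \right)} = - \frac{139}{4}$ ($Y{\left(I \right)} = \left(-6 - 29\right) + \frac{1}{3 + 1} = -35 + \frac{1}{4} = - \frac{139}{4}$)
$43 Y{\left(R{\left(12,13 \right)} \right)} = 43 \left(- \frac{139}{4}\right) = - \frac{5977}{4}$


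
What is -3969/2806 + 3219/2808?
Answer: -352073/1313208 ≈ -0.26810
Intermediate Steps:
-3969/2806 + 3219/2808 = -3969*1/2806 + 3219*(1/2808) = -3969/2806 + 1073/936 = -352073/1313208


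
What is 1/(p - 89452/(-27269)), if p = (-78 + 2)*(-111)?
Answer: 2479/20920976 ≈ 0.00011849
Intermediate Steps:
p = 8436 (p = -76*(-111) = 8436)
1/(p - 89452/(-27269)) = 1/(8436 - 89452/(-27269)) = 1/(8436 - 89452*(-1/27269)) = 1/(8436 + 8132/2479) = 1/(20920976/2479) = 2479/20920976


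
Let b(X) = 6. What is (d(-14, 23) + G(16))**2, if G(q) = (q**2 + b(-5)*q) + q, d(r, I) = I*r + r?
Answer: 1024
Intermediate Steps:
d(r, I) = r + I*r
G(q) = q**2 + 7*q (G(q) = (q**2 + 6*q) + q = q**2 + 7*q)
(d(-14, 23) + G(16))**2 = (-14*(1 + 23) + 16*(7 + 16))**2 = (-14*24 + 16*23)**2 = (-336 + 368)**2 = 32**2 = 1024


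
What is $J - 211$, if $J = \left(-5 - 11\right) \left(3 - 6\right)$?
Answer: $-163$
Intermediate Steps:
$J = 48$ ($J = - 16 \left(3 - 6\right) = \left(-16\right) \left(-3\right) = 48$)
$J - 211 = 48 - 211 = -163$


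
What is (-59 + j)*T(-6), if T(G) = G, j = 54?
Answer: 30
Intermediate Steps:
(-59 + j)*T(-6) = (-59 + 54)*(-6) = -5*(-6) = 30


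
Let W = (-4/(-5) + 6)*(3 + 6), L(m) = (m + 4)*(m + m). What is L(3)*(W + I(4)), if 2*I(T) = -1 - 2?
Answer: 12537/5 ≈ 2507.4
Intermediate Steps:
L(m) = 2*m*(4 + m) (L(m) = (4 + m)*(2*m) = 2*m*(4 + m))
I(T) = -3/2 (I(T) = (-1 - 2)/2 = (½)*(-3) = -3/2)
W = 306/5 (W = (-4*(-⅕) + 6)*9 = (⅘ + 6)*9 = (34/5)*9 = 306/5 ≈ 61.200)
L(3)*(W + I(4)) = (2*3*(4 + 3))*(306/5 - 3/2) = (2*3*7)*(597/10) = 42*(597/10) = 12537/5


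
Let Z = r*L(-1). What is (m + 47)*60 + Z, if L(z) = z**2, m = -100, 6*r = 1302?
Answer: -2963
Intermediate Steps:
r = 217 (r = (1/6)*1302 = 217)
Z = 217 (Z = 217*(-1)**2 = 217*1 = 217)
(m + 47)*60 + Z = (-100 + 47)*60 + 217 = -53*60 + 217 = -3180 + 217 = -2963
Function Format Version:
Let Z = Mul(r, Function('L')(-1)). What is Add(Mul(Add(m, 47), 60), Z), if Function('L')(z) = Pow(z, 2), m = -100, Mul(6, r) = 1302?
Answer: -2963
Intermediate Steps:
r = 217 (r = Mul(Rational(1, 6), 1302) = 217)
Z = 217 (Z = Mul(217, Pow(-1, 2)) = Mul(217, 1) = 217)
Add(Mul(Add(m, 47), 60), Z) = Add(Mul(Add(-100, 47), 60), 217) = Add(Mul(-53, 60), 217) = Add(-3180, 217) = -2963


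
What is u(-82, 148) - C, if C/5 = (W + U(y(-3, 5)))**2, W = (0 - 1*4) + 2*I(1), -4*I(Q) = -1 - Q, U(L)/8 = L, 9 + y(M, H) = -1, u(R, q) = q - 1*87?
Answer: -34384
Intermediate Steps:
u(R, q) = -87 + q (u(R, q) = q - 87 = -87 + q)
y(M, H) = -10 (y(M, H) = -9 - 1 = -10)
U(L) = 8*L
I(Q) = 1/4 + Q/4 (I(Q) = -(-1 - Q)/4 = 1/4 + Q/4)
W = -3 (W = (0 - 1*4) + 2*(1/4 + (1/4)*1) = (0 - 4) + 2*(1/4 + 1/4) = -4 + 2*(1/2) = -4 + 1 = -3)
C = 34445 (C = 5*(-3 + 8*(-10))**2 = 5*(-3 - 80)**2 = 5*(-83)**2 = 5*6889 = 34445)
u(-82, 148) - C = (-87 + 148) - 1*34445 = 61 - 34445 = -34384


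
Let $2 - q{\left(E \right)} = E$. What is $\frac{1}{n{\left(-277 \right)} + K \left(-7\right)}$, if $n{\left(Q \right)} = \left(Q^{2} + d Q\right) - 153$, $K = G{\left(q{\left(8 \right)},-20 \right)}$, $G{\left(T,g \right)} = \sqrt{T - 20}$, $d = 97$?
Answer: $\frac{7101}{352969589} + \frac{i \sqrt{26}}{352969589} \approx 2.0118 \cdot 10^{-5} + 1.4446 \cdot 10^{-8} i$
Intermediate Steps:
$q{\left(E \right)} = 2 - E$
$G{\left(T,g \right)} = \sqrt{-20 + T}$
$K = i \sqrt{26}$ ($K = \sqrt{-20 + \left(2 - 8\right)} = \sqrt{-20 - 6} = \sqrt{-26} = i \sqrt{26} \approx 5.099 i$)
$n{\left(Q \right)} = -153 + Q^{2} + 97 Q$ ($n{\left(Q \right)} = \left(Q^{2} + 97 Q\right) - 153 = -153 + Q^{2} + 97 Q$)
$\frac{1}{n{\left(-277 \right)} + K \left(-7\right)} = \frac{1}{\left(-153 + \left(-277\right)^{2} + 97 \left(-277\right)\right) + i \sqrt{26} \left(-7\right)} = \frac{1}{\left(-153 + 76729 - 26869\right) - 7 i \sqrt{26}} = \frac{1}{49707 - 7 i \sqrt{26}}$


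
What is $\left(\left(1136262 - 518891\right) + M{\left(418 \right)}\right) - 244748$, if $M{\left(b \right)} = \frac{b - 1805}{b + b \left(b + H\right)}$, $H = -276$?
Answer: $\frac{1172271885}{3146} \approx 3.7262 \cdot 10^{5}$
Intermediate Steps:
$M{\left(b \right)} = \frac{-1805 + b}{b + b \left(-276 + b\right)}$ ($M{\left(b \right)} = \frac{b - 1805}{b + b \left(b - 276\right)} = \frac{-1805 + b}{b + b \left(-276 + b\right)}$)
$\left(\left(1136262 - 518891\right) + M{\left(418 \right)}\right) - 244748 = \left(\left(1136262 - 518891\right) + \frac{-1805 + 418}{418 \left(-275 + 418\right)}\right) - 244748 = \left(\left(1136262 - 518891\right) + \frac{1}{418} \cdot \frac{1}{143} \left(-1387\right)\right) - 244748 = \left(617371 + \frac{1}{418} \cdot \frac{1}{143} \left(-1387\right)\right) - 244748 = \left(617371 - \frac{73}{3146}\right) - 244748 = \frac{1942249093}{3146} - 244748 = \frac{1172271885}{3146}$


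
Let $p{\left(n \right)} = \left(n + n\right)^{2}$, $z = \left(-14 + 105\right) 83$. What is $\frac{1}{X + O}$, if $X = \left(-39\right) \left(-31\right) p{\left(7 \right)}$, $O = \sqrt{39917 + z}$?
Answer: $\frac{118482}{28075944913} - \frac{\sqrt{47470}}{56151889826} \approx 4.2162 \cdot 10^{-6}$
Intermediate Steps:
$z = 7553$ ($z = 91 \cdot 83 = 7553$)
$p{\left(n \right)} = 4 n^{2}$ ($p{\left(n \right)} = \left(2 n\right)^{2} = 4 n^{2}$)
$O = \sqrt{47470}$ ($O = \sqrt{39917 + 7553} = \sqrt{47470} \approx 217.88$)
$X = 236964$ ($X = \left(-39\right) \left(-31\right) 4 \cdot 7^{2} = 1209 \cdot 4 \cdot 49 = 1209 \cdot 196 = 236964$)
$\frac{1}{X + O} = \frac{1}{236964 + \sqrt{47470}}$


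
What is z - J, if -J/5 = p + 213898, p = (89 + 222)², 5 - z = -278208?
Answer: 1831308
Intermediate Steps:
z = 278213 (z = 5 - 1*(-278208) = 5 + 278208 = 278213)
p = 96721 (p = 311² = 96721)
J = -1553095 (J = -5*(96721 + 213898) = -5*310619 = -1553095)
z - J = 278213 - 1*(-1553095) = 278213 + 1553095 = 1831308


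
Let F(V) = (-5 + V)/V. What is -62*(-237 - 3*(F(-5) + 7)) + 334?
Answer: 16702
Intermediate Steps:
F(V) = (-5 + V)/V
-62*(-237 - 3*(F(-5) + 7)) + 334 = -62*(-237 - 3*((-5 - 5)/(-5) + 7)) + 334 = -62*(-237 - 3*(-1/5*(-10) + 7)) + 334 = -62*(-237 - 3*(2 + 7)) + 334 = -62*(-237 - 3*9) + 334 = -62*(-237 - 27) + 334 = -62*(-264) + 334 = 16368 + 334 = 16702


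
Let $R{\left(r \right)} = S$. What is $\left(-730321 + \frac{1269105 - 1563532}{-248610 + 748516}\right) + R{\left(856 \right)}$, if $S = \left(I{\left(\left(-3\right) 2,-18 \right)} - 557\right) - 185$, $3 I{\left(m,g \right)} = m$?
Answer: $- \frac{365464074317}{499906} \approx -7.3107 \cdot 10^{5}$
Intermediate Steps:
$I{\left(m,g \right)} = \frac{m}{3}$
$S = -744$ ($S = \left(\frac{\left(-3\right) 2}{3} - 557\right) - 185 = \left(\frac{1}{3} \left(-6\right) - 557\right) - 185 = \left(-2 - 557\right) - 185 = -559 - 185 = -744$)
$R{\left(r \right)} = -744$
$\left(-730321 + \frac{1269105 - 1563532}{-248610 + 748516}\right) + R{\left(856 \right)} = \left(-730321 + \frac{1269105 - 1563532}{-248610 + 748516}\right) - 744 = \left(-730321 - \frac{294427}{499906}\right) - 744 = - \frac{365092144253}{499906} - 744 = - \frac{365464074317}{499906}$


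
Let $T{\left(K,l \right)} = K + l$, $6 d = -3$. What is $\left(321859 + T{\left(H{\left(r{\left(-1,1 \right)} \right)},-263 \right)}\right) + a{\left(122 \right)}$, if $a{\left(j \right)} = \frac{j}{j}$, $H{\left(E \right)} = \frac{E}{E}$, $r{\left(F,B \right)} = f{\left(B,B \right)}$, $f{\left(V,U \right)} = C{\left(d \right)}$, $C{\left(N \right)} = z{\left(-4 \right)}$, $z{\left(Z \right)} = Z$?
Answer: $321598$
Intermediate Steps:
$d = - \frac{1}{2}$ ($d = \frac{1}{6} \left(-3\right) = - \frac{1}{2} \approx -0.5$)
$C{\left(N \right)} = -4$
$f{\left(V,U \right)} = -4$
$r{\left(F,B \right)} = -4$
$H{\left(E \right)} = 1$
$a{\left(j \right)} = 1$
$\left(321859 + T{\left(H{\left(r{\left(-1,1 \right)} \right)},-263 \right)}\right) + a{\left(122 \right)} = \left(321859 + \left(1 - 263\right)\right) + 1 = \left(321859 - 262\right) + 1 = 321597 + 1 = 321598$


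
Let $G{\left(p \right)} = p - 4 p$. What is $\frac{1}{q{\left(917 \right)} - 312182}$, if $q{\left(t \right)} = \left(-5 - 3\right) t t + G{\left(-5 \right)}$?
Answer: $- \frac{1}{7039279} \approx -1.4206 \cdot 10^{-7}$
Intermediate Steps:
$G{\left(p \right)} = - 3 p$
$q{\left(t \right)} = 15 - 8 t^{2}$ ($q{\left(t \right)} = \left(-5 - 3\right) t t - -15 = - 8 t t + 15 = - 8 t^{2} + 15 = 15 - 8 t^{2}$)
$\frac{1}{q{\left(917 \right)} - 312182} = \frac{1}{\left(15 - 8 \cdot 917^{2}\right) - 312182} = \frac{1}{\left(15 - 6727112\right) - 312182} = \frac{1}{-6727097 - 312182} = \frac{1}{-7039279} = - \frac{1}{7039279}$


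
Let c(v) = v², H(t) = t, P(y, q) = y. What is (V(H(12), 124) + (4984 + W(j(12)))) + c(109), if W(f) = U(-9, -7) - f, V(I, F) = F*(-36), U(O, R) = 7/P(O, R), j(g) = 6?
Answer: 111548/9 ≈ 12394.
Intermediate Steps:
U(O, R) = 7/O
V(I, F) = -36*F
W(f) = -7/9 - f (W(f) = 7/(-9) - f = 7*(-⅑) - f = -7/9 - f)
(V(H(12), 124) + (4984 + W(j(12)))) + c(109) = (-36*124 + (4984 + (-7/9 - 1*6))) + 109² = (-4464 + (4984 + (-7/9 - 6))) + 11881 = (-4464 + (4984 - 61/9)) + 11881 = (-4464 + 44795/9) + 11881 = 4619/9 + 11881 = 111548/9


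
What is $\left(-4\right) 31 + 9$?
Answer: $-115$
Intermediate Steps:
$\left(-4\right) 31 + 9 = -124 + 9 = -115$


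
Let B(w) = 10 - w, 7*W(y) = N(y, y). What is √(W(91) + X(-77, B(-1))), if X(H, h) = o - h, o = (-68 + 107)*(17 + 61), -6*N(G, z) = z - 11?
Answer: √1335831/21 ≈ 55.037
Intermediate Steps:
N(G, z) = 11/6 - z/6 (N(G, z) = -(z - 11)/6 = -(-11 + z)/6 = 11/6 - z/6)
W(y) = 11/42 - y/42 (W(y) = (11/6 - y/6)/7 = 11/42 - y/42)
o = 3042 (o = 39*78 = 3042)
X(H, h) = 3042 - h
√(W(91) + X(-77, B(-1))) = √((11/42 - 1/42*91) + (3042 - (10 - 1*(-1)))) = √((11/42 - 13/6) + (3042 - (10 + 1))) = √(-40/21 + (3042 - 1*11)) = √(-40/21 + (3042 - 11)) = √(-40/21 + 3031) = √(63611/21) = √1335831/21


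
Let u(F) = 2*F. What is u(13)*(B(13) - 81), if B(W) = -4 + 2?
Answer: -2158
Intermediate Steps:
B(W) = -2
u(13)*(B(13) - 81) = (2*13)*(-2 - 81) = 26*(-83) = -2158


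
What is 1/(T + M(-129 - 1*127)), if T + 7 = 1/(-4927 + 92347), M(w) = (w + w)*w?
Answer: 87420/11457702301 ≈ 7.6298e-6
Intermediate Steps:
M(w) = 2*w² (M(w) = (2*w)*w = 2*w²)
T = -611939/87420 (T = -7 + 1/(-4927 + 92347) = -7 + 1/87420 = -611939/87420 ≈ -7.0000)
1/(T + M(-129 - 1*127)) = 1/(-611939/87420 + 2*(-129 - 1*127)²) = 1/(-611939/87420 + 2*(-129 - 127)²) = 1/(-611939/87420 + 2*(-256)²) = 1/(-611939/87420 + 2*65536) = 1/(-611939/87420 + 131072) = 1/(11457702301/87420) = 87420/11457702301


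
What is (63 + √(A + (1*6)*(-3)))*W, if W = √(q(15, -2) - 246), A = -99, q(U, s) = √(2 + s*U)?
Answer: √(-246 + 2*I*√7)*(63 + 3*I*√13) ≈ -159.04 + 990.0*I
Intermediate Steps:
q(U, s) = √(2 + U*s)
W = √(-246 + 2*I*√7) (W = √(√(2 + 15*(-2)) - 246) = √(√(2 - 30) - 246) = √(√(-28) - 246) = √(2*I*√7 - 246) = √(-246 + 2*I*√7) ≈ 0.1687 + 15.685*I)
(63 + √(A + (1*6)*(-3)))*W = (63 + √(-99 + (1*6)*(-3)))*√(-246 + 2*I*√7) = (63 + √(-99 + 6*(-3)))*√(-246 + 2*I*√7) = (63 + √(-99 - 18))*√(-246 + 2*I*√7) = (63 + √(-117))*√(-246 + 2*I*√7) = (63 + 3*I*√13)*√(-246 + 2*I*√7) = √(-246 + 2*I*√7)*(63 + 3*I*√13)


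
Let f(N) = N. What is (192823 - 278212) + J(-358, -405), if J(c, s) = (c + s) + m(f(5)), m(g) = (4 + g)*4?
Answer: -86116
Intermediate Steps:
m(g) = 16 + 4*g
J(c, s) = 36 + c + s (J(c, s) = (c + s) + (16 + 4*5) = (c + s) + (16 + 20) = (c + s) + 36 = 36 + c + s)
(192823 - 278212) + J(-358, -405) = (192823 - 278212) + (36 - 358 - 405) = -85389 - 727 = -86116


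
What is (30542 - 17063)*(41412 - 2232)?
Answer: 528107220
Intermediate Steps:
(30542 - 17063)*(41412 - 2232) = 13479*39180 = 528107220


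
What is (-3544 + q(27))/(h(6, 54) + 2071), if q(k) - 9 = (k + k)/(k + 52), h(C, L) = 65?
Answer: -279211/168744 ≈ -1.6546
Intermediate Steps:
q(k) = 9 + 2*k/(52 + k) (q(k) = 9 + (k + k)/(k + 52) = 9 + (2*k)/(52 + k) = 9 + 2*k/(52 + k))
(-3544 + q(27))/(h(6, 54) + 2071) = (-3544 + (468 + 11*27)/(52 + 27))/(65 + 2071) = (-3544 + (468 + 297)/79)/2136 = (-3544 + (1/79)*765)*(1/2136) = (-3544 + 765/79)*(1/2136) = -279211/79*1/2136 = -279211/168744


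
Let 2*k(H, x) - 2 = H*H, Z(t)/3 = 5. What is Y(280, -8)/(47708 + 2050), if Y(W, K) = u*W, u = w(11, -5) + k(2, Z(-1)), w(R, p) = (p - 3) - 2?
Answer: -980/24879 ≈ -0.039391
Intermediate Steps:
w(R, p) = -5 + p (w(R, p) = (-3 + p) - 2 = -5 + p)
Z(t) = 15 (Z(t) = 3*5 = 15)
k(H, x) = 1 + H**2/2 (k(H, x) = 1 + (H*H)/2 = 1 + H**2/2)
u = -7 (u = (-5 - 5) + (1 + (1/2)*2**2) = -10 + (1 + (1/2)*4) = -10 + (1 + 2) = -10 + 3 = -7)
Y(W, K) = -7*W
Y(280, -8)/(47708 + 2050) = (-7*280)/(47708 + 2050) = -1960/49758 = -1960*1/49758 = -980/24879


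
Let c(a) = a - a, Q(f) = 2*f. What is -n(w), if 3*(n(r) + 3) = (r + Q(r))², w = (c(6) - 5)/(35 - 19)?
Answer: 693/256 ≈ 2.7070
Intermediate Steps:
c(a) = 0
w = -5/16 (w = (0 - 5)/(35 - 19) = -5/16 ≈ -0.31250)
n(r) = -3 + 3*r² (n(r) = -3 + (r + 2*r)²/3 = -3 + (3*r)²/3 = -3 + (9*r²)/3 = -3 + 3*r²)
-n(w) = -(-3 + 3*(-5/16)²) = -(-3 + 3*(25/256)) = -(-3 + 75/256) = -1*(-693/256) = 693/256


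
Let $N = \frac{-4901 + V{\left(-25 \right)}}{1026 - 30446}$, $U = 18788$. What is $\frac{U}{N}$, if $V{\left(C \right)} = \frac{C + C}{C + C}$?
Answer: $\frac{3948164}{35} \approx 1.128 \cdot 10^{5}$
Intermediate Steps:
$V{\left(C \right)} = 1$ ($V{\left(C \right)} = \frac{2 C}{2 C} = 2 C \frac{1}{2 C} = 1$)
$N = \frac{245}{1471}$ ($N = \frac{-4901 + 1}{1026 - 30446} = - \frac{4900}{-29420} = \left(-4900\right) \left(- \frac{1}{29420}\right) = \frac{245}{1471} \approx 0.16655$)
$\frac{U}{N} = \frac{18788}{\frac{245}{1471}} = 18788 \cdot \frac{1471}{245} = \frac{3948164}{35}$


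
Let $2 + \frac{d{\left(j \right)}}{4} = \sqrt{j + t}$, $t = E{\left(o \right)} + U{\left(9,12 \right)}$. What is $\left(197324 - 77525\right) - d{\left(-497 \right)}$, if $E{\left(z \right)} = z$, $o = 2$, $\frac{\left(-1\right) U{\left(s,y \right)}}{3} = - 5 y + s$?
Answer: $119807 - 12 i \sqrt{38} \approx 1.1981 \cdot 10^{5} - 73.973 i$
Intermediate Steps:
$U{\left(s,y \right)} = - 3 s + 15 y$ ($U{\left(s,y \right)} = - 3 \left(- 5 y + s\right) = - 3 \left(s - 5 y\right) = - 3 s + 15 y$)
$t = 155$ ($t = 2 + \left(\left(-3\right) 9 + 15 \cdot 12\right) = 2 + \left(-27 + 180\right) = 2 + 153 = 155$)
$d{\left(j \right)} = -8 + 4 \sqrt{155 + j}$ ($d{\left(j \right)} = -8 + 4 \sqrt{j + 155} = -8 + 4 \sqrt{155 + j}$)
$\left(197324 - 77525\right) - d{\left(-497 \right)} = \left(197324 - 77525\right) - \left(-8 + 4 \sqrt{155 - 497}\right) = \left(197324 - 77525\right) - \left(-8 + 4 \sqrt{-342}\right) = 119799 - \left(-8 + 4 \cdot 3 i \sqrt{38}\right) = 119799 - \left(-8 + 12 i \sqrt{38}\right) = 119799 + \left(8 - 12 i \sqrt{38}\right) = 119807 - 12 i \sqrt{38}$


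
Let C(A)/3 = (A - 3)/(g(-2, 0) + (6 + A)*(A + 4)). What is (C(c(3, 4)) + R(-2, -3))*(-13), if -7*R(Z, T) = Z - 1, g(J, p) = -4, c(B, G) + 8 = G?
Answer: -2067/28 ≈ -73.821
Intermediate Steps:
c(B, G) = -8 + G
R(Z, T) = ⅐ - Z/7 (R(Z, T) = -(Z - 1)/7 = -(-1 + Z)/7 = ⅐ - Z/7)
C(A) = 3*(-3 + A)/(-4 + (4 + A)*(6 + A)) (C(A) = 3*((A - 3)/(-4 + (6 + A)*(A + 4))) = 3*((-3 + A)/(-4 + (6 + A)*(4 + A))) = 3*((-3 + A)/(-4 + (4 + A)*(6 + A))) = 3*(-3 + A)/(-4 + (4 + A)*(6 + A)))
(C(c(3, 4)) + R(-2, -3))*(-13) = (3*(-3 + (-8 + 4))/(20 + (-8 + 4)² + 10*(-8 + 4)) + (⅐ - ⅐*(-2)))*(-13) = (3*(-3 - 4)/(20 + (-4)² + 10*(-4)) + (⅐ + 2/7))*(-13) = (3*(-7)/(20 + 16 - 40) + 3/7)*(-13) = (3*(-7)/(-4) + 3/7)*(-13) = (3*(-¼)*(-7) + 3/7)*(-13) = (21/4 + 3/7)*(-13) = (159/28)*(-13) = -2067/28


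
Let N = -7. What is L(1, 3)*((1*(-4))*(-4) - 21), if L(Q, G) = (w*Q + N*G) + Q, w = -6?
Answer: 130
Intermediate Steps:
L(Q, G) = -7*G - 5*Q (L(Q, G) = (-6*Q - 7*G) + Q = (-7*G - 6*Q) + Q = -7*G - 5*Q)
L(1, 3)*((1*(-4))*(-4) - 21) = (-7*3 - 5*1)*((1*(-4))*(-4) - 21) = (-21 - 5)*(-4*(-4) - 21) = -26*(16 - 21) = -26*(-5) = 130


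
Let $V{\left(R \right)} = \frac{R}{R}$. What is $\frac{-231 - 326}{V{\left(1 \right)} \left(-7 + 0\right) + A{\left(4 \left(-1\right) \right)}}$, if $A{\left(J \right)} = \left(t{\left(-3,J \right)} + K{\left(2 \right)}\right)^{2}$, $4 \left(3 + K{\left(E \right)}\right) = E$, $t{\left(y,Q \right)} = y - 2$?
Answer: $- \frac{2228}{197} \approx -11.31$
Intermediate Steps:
$V{\left(R \right)} = 1$
$t{\left(y,Q \right)} = -2 + y$
$K{\left(E \right)} = -3 + \frac{E}{4}$
$A{\left(J \right)} = \frac{225}{4}$ ($A{\left(J \right)} = \left(\left(-2 - 3\right) + \left(-3 + \frac{1}{4} \cdot 2\right)\right)^{2} = \left(-5 + \left(-3 + \frac{1}{2}\right)\right)^{2} = \left(-5 - \frac{5}{2}\right)^{2} = \left(- \frac{15}{2}\right)^{2} = \frac{225}{4}$)
$\frac{-231 - 326}{V{\left(1 \right)} \left(-7 + 0\right) + A{\left(4 \left(-1\right) \right)}} = \frac{-231 - 326}{1 \left(-7 + 0\right) + \frac{225}{4}} = - \frac{557}{1 \left(-7\right) + \frac{225}{4}} = - \frac{557}{-7 + \frac{225}{4}} = - \frac{557}{\frac{197}{4}} = \left(-557\right) \frac{4}{197} = - \frac{2228}{197}$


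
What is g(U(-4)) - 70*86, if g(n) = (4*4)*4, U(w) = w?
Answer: -5956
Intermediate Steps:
g(n) = 64 (g(n) = 16*4 = 64)
g(U(-4)) - 70*86 = 64 - 70*86 = 64 - 6020 = -5956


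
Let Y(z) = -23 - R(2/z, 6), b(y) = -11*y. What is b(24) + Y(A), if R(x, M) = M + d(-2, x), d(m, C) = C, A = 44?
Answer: -6447/22 ≈ -293.05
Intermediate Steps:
R(x, M) = M + x
Y(z) = -29 - 2/z (Y(z) = -23 - (6 + 2/z) = -23 + (-6 - 2/z) = -29 - 2/z)
b(24) + Y(A) = -11*24 + (-29 - 2/44) = -264 + (-29 - 2*1/44) = -264 + (-29 - 1/22) = -264 - 639/22 = -6447/22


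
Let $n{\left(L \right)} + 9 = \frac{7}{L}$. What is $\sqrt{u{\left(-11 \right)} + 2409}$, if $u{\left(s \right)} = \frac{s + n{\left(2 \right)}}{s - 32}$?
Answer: $\frac{3 \sqrt{1979978}}{86} \approx 49.085$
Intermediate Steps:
$n{\left(L \right)} = -9 + \frac{7}{L}$
$u{\left(s \right)} = \frac{- \frac{11}{2} + s}{-32 + s}$ ($u{\left(s \right)} = \frac{s - \left(9 - \frac{7}{2}\right)}{s - 32} = \frac{s + \left(-9 + 7 \cdot \frac{1}{2}\right)}{-32 + s} = \frac{s + \left(-9 + \frac{7}{2}\right)}{-32 + s} = \frac{s - \frac{11}{2}}{-32 + s} = \frac{- \frac{11}{2} + s}{-32 + s}$)
$\sqrt{u{\left(-11 \right)} + 2409} = \sqrt{\frac{- \frac{11}{2} - 11}{-32 - 11} + 2409} = \sqrt{\frac{1}{-43} \left(- \frac{33}{2}\right) + 2409} = \sqrt{\left(- \frac{1}{43}\right) \left(- \frac{33}{2}\right) + 2409} = \sqrt{\frac{33}{86} + 2409} = \sqrt{\frac{207207}{86}} = \frac{3 \sqrt{1979978}}{86}$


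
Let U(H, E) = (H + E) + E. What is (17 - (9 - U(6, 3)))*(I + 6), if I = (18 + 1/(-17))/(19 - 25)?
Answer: 3070/51 ≈ 60.196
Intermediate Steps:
U(H, E) = H + 2*E (U(H, E) = (E + H) + E = H + 2*E)
I = -305/102 (I = (18 - 1/17)/(-6) = (305/17)*(-1/6) = -305/102 ≈ -2.9902)
(17 - (9 - U(6, 3)))*(I + 6) = (17 - (9 - (6 + 2*3)))*(-305/102 + 6) = (17 - (9 - (6 + 6)))*(307/102) = (17 - (9 - 1*12))*(307/102) = (17 - (9 - 12))*(307/102) = (17 - 1*(-3))*(307/102) = (17 + 3)*(307/102) = 20*(307/102) = 3070/51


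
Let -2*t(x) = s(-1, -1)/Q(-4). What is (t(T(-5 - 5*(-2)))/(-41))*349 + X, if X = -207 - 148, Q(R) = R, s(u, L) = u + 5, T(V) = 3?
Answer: -29459/82 ≈ -359.26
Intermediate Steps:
s(u, L) = 5 + u
X = -355
t(x) = ½ (t(x) = -(5 - 1)/(2*(-4)) = -2*(-1)/4 = -½*(-1) = ½)
(t(T(-5 - 5*(-2)))/(-41))*349 + X = ((½)/(-41))*349 - 355 = ((½)*(-1/41))*349 - 355 = -1/82*349 - 355 = -349/82 - 355 = -29459/82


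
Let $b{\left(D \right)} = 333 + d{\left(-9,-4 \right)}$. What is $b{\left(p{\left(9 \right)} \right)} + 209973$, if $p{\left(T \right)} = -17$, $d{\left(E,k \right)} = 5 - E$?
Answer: $210320$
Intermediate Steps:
$b{\left(D \right)} = 347$ ($b{\left(D \right)} = 333 + \left(5 - -9\right) = 333 + \left(5 + 9\right) = 333 + 14 = 347$)
$b{\left(p{\left(9 \right)} \right)} + 209973 = 347 + 209973 = 210320$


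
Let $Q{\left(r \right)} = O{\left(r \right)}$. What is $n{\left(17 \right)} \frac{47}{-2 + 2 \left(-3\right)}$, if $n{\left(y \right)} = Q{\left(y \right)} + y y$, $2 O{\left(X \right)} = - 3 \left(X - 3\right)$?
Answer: $- \frac{3149}{2} \approx -1574.5$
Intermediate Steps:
$O{\left(X \right)} = \frac{9}{2} - \frac{3 X}{2}$ ($O{\left(X \right)} = \frac{\left(-3\right) \left(X - 3\right)}{2} = \frac{\left(-3\right) \left(-3 + X\right)}{2} = \frac{9 - 3 X}{2} = \frac{9}{2} - \frac{3 X}{2}$)
$Q{\left(r \right)} = \frac{9}{2} - \frac{3 r}{2}$
$n{\left(y \right)} = \frac{9}{2} + y^{2} - \frac{3 y}{2}$ ($n{\left(y \right)} = \left(\frac{9}{2} - \frac{3 y}{2}\right) + y y = \left(\frac{9}{2} - \frac{3 y}{2}\right) + y^{2} = \frac{9}{2} + y^{2} - \frac{3 y}{2}$)
$n{\left(17 \right)} \frac{47}{-2 + 2 \left(-3\right)} = \left(\frac{9}{2} + 17^{2} - \frac{51}{2}\right) \frac{47}{-2 + 2 \left(-3\right)} = \left(\frac{9}{2} + 289 - \frac{51}{2}\right) \frac{47}{-2 - 6} = 268 \frac{47}{-8} = 268 \cdot 47 \left(- \frac{1}{8}\right) = 268 \left(- \frac{47}{8}\right) = - \frac{3149}{2}$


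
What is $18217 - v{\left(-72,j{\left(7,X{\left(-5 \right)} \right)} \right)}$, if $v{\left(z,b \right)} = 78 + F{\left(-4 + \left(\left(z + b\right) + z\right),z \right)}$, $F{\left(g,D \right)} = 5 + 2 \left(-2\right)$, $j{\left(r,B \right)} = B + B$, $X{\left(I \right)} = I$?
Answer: $18138$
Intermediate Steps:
$j{\left(r,B \right)} = 2 B$
$F{\left(g,D \right)} = 1$ ($F{\left(g,D \right)} = 5 - 4 = 1$)
$v{\left(z,b \right)} = 79$ ($v{\left(z,b \right)} = 78 + 1 = 79$)
$18217 - v{\left(-72,j{\left(7,X{\left(-5 \right)} \right)} \right)} = 18217 - 79 = 18138$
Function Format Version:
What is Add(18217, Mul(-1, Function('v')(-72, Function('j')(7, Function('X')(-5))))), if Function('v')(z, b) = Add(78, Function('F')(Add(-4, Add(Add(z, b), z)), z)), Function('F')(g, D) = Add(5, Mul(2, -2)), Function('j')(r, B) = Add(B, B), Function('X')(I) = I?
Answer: 18138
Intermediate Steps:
Function('j')(r, B) = Mul(2, B)
Function('F')(g, D) = 1 (Function('F')(g, D) = Add(5, -4) = 1)
Function('v')(z, b) = 79 (Function('v')(z, b) = Add(78, 1) = 79)
Add(18217, Mul(-1, Function('v')(-72, Function('j')(7, Function('X')(-5))))) = Add(18217, Mul(-1, 79)) = Add(18217, -79) = 18138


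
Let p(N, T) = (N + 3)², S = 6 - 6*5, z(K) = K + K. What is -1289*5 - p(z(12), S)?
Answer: -7174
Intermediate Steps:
z(K) = 2*K
S = -24 (S = 6 - 30 = -24)
p(N, T) = (3 + N)²
-1289*5 - p(z(12), S) = -1289*5 - (3 + 2*12)² = -6445 - (3 + 24)² = -6445 - 1*27² = -6445 - 1*729 = -6445 - 729 = -7174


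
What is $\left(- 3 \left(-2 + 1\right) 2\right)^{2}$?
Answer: $36$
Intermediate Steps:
$\left(- 3 \left(-2 + 1\right) 2\right)^{2} = \left(\left(-3\right) \left(-1\right) 2\right)^{2} = \left(3 \cdot 2\right)^{2} = 6^{2} = 36$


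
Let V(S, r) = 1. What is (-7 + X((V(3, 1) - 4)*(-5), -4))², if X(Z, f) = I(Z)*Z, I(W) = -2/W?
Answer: 81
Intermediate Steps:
X(Z, f) = -2 (X(Z, f) = (-2/Z)*Z = -2)
(-7 + X((V(3, 1) - 4)*(-5), -4))² = (-7 - 2)² = (-9)² = 81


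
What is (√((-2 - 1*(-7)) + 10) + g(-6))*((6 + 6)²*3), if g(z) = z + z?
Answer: -5184 + 432*√15 ≈ -3510.9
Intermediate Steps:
g(z) = 2*z
(√((-2 - 1*(-7)) + 10) + g(-6))*((6 + 6)²*3) = (√((-2 - 1*(-7)) + 10) + 2*(-6))*((6 + 6)²*3) = (√((-2 + 7) + 10) - 12)*(12²*3) = (√(5 + 10) - 12)*(144*3) = (√15 - 12)*432 = (-12 + √15)*432 = -5184 + 432*√15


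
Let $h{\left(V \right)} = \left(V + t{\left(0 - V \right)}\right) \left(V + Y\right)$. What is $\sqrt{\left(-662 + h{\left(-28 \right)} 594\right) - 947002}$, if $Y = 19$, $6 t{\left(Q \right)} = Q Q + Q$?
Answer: $6 i \sqrt{42263} \approx 1233.5 i$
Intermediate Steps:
$t{\left(Q \right)} = \frac{Q}{6} + \frac{Q^{2}}{6}$ ($t{\left(Q \right)} = \frac{Q Q + Q}{6} = \frac{Q^{2} + Q}{6} = \frac{Q + Q^{2}}{6} = \frac{Q}{6} + \frac{Q^{2}}{6}$)
$h{\left(V \right)} = \left(19 + V\right) \left(V - \frac{V \left(1 - V\right)}{6}\right)$ ($h{\left(V \right)} = \left(V + \frac{\left(0 - V\right) \left(1 + \left(0 - V\right)\right)}{6}\right) \left(V + 19\right) = \left(V + \frac{- V \left(1 - V\right)}{6}\right) \left(19 + V\right) = \left(V - \frac{V \left(1 - V\right)}{6}\right) \left(19 + V\right) = \left(19 + V\right) \left(V - \frac{V \left(1 - V\right)}{6}\right)$)
$\sqrt{\left(-662 + h{\left(-28 \right)} 594\right) - 947002} = \sqrt{\left(-662 + \frac{1}{6} \left(-28\right) \left(95 + \left(-28\right)^{2} + 24 \left(-28\right)\right) 594\right) - 947002} = \sqrt{\left(-662 + \frac{1}{6} \left(-28\right) \left(95 + 784 - 672\right) 594\right) - 947002} = \sqrt{\left(-662 + \frac{1}{6} \left(-28\right) 207 \cdot 594\right) - 947002} = \sqrt{\left(-662 - 573804\right) - 947002} = \sqrt{-574466 - 947002} = \sqrt{-1521468} = 6 i \sqrt{42263}$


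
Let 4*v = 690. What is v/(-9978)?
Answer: -115/6652 ≈ -0.017288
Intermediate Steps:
v = 345/2 (v = (¼)*690 = 345/2 ≈ 172.50)
v/(-9978) = (345/2)/(-9978) = (345/2)*(-1/9978) = -115/6652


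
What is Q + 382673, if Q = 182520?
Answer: 565193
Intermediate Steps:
Q + 382673 = 182520 + 382673 = 565193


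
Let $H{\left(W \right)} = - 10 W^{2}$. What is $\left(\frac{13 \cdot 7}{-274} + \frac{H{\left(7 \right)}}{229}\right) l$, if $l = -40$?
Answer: $\frac{3101980}{31373} \approx 98.874$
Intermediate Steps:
$\left(\frac{13 \cdot 7}{-274} + \frac{H{\left(7 \right)}}{229}\right) l = \left(\frac{13 \cdot 7}{-274} + \frac{\left(-10\right) 7^{2}}{229}\right) \left(-40\right) = \left(91 \left(- \frac{1}{274}\right) + \left(-10\right) 49 \cdot \frac{1}{229}\right) \left(-40\right) = \left(- \frac{91}{274} - \frac{490}{229}\right) \left(-40\right) = \left(- \frac{155099}{62746}\right) \left(-40\right) = \frac{3101980}{31373}$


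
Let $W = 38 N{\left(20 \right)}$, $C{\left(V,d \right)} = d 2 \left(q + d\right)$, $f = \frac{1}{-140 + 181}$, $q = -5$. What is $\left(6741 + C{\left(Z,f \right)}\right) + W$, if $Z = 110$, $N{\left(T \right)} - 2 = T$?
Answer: $\frac{12736529}{1681} \approx 7576.8$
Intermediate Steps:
$N{\left(T \right)} = 2 + T$
$f = \frac{1}{41} \approx 0.02439$
$C{\left(V,d \right)} = 2 d \left(-5 + d\right)$ ($C{\left(V,d \right)} = d 2 \left(-5 + d\right) = 2 d \left(-5 + d\right)$)
$W = 836$ ($W = 38 \left(2 + 20\right) = 38 \cdot 22 = 836$)
$\left(6741 + C{\left(Z,f \right)}\right) + W = \left(6741 + 2 \cdot \frac{1}{41} \left(-5 + \frac{1}{41}\right)\right) + 836 = \left(6741 + 2 \cdot \frac{1}{41} \left(- \frac{204}{41}\right)\right) + 836 = \left(6741 - \frac{408}{1681}\right) + 836 = \frac{11331213}{1681} + 836 = \frac{12736529}{1681}$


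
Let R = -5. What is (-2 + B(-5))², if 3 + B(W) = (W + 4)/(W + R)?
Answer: 2401/100 ≈ 24.010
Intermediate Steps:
B(W) = -3 + (4 + W)/(-5 + W) (B(W) = -3 + (W + 4)/(W - 5) = -3 + (4 + W)/(-5 + W))
(-2 + B(-5))² = (-2 + (19 - 2*(-5))/(-5 - 5))² = (-2 + (19 + 10)/(-10))² = (-2 - ⅒*29)² = (-2 - 29/10)² = (-49/10)² = 2401/100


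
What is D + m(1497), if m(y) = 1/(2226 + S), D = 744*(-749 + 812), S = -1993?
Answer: 10921177/233 ≈ 46872.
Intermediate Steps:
D = 46872 (D = 744*63 = 46872)
m(y) = 1/233 (m(y) = 1/(2226 - 1993) = 1/233)
D + m(1497) = 46872 + 1/233 = 10921177/233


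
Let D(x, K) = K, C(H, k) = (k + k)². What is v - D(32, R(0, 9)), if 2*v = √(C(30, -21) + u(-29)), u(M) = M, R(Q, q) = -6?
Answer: 6 + √1735/2 ≈ 26.827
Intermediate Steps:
C(H, k) = 4*k² (C(H, k) = (2*k)² = 4*k²)
v = √1735/2 (v = √(4*(-21)² - 29)/2 = √(4*441 - 29)/2 = √(1764 - 29)/2 = √1735/2 ≈ 20.827)
v - D(32, R(0, 9)) = √1735/2 - 1*(-6) = √1735/2 + 6 = 6 + √1735/2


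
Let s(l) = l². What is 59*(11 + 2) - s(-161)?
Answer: -25154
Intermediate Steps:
59*(11 + 2) - s(-161) = 59*(11 + 2) - 1*(-161)² = 59*13 - 1*25921 = 767 - 25921 = -25154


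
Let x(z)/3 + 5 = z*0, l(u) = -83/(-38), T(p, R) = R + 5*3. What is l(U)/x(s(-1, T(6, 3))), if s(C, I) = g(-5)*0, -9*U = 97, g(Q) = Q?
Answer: -83/570 ≈ -0.14561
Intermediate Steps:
U = -97/9 (U = -⅑*97 = -97/9 ≈ -10.778)
T(p, R) = 15 + R (T(p, R) = R + 15 = 15 + R)
s(C, I) = 0 (s(C, I) = -5*0 = 0)
l(u) = 83/38 (l(u) = -83*(-1/38) = 83/38)
x(z) = -15 (x(z) = -15 + 3*(z*0) = -15 + 3*0 = -15 + 0 = -15)
l(U)/x(s(-1, T(6, 3))) = (83/38)/(-15) = (83/38)*(-1/15) = -83/570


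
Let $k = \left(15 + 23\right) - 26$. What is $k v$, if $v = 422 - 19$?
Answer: $4836$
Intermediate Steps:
$v = 403$ ($v = 422 - 19 = 403$)
$k = 12$ ($k = 38 - 26 = 12$)
$k v = 12 \cdot 403 = 4836$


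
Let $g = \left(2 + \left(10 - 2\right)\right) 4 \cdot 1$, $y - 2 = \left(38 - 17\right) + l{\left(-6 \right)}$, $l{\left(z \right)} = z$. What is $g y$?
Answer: $680$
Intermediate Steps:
$y = 17$ ($y = 2 + \left(\left(38 - 17\right) - 6\right) = 2 + \left(21 - 6\right) = 2 + 15 = 17$)
$g = 40$ ($g = \left(2 + \left(10 - 2\right)\right) 4 = \left(2 + 8\right) 4 = 10 \cdot 4 = 40$)
$g y = 40 \cdot 17 = 680$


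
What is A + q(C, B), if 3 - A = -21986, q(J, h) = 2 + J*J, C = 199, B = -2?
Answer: 61592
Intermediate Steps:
q(J, h) = 2 + J**2
A = 21989 (A = 3 - 1*(-21986) = 3 + 21986 = 21989)
A + q(C, B) = 21989 + (2 + 199**2) = 21989 + (2 + 39601) = 21989 + 39603 = 61592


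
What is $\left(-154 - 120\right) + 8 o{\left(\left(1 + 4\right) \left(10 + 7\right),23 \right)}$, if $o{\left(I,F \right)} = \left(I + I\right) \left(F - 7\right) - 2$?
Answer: $21470$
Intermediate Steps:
$o{\left(I,F \right)} = -2 + 2 I \left(-7 + F\right)$ ($o{\left(I,F \right)} = 2 I \left(-7 + F\right) - 2 = -2 + 2 I \left(-7 + F\right)$)
$\left(-154 - 120\right) + 8 o{\left(\left(1 + 4\right) \left(10 + 7\right),23 \right)} = \left(-154 - 120\right) + 8 \left(-2 - 14 \left(1 + 4\right) \left(10 + 7\right) + 2 \cdot 23 \left(1 + 4\right) \left(10 + 7\right)\right) = -274 + 8 \left(-2 - 14 \cdot 5 \cdot 17 + 2 \cdot 23 \cdot 5 \cdot 17\right) = -274 + 8 \left(-2 - 1190 + 2 \cdot 23 \cdot 85\right) = -274 + 8 \left(-2 - 1190 + 3910\right) = -274 + 8 \cdot 2718 = -274 + 21744 = 21470$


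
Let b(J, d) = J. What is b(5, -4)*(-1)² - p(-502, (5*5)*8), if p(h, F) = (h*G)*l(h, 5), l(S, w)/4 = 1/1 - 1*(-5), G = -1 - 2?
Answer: -36139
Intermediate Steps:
G = -3
l(S, w) = 24 (l(S, w) = 4*(1/1 - 1*(-5)) = 4*(1 + 5) = 4*6 = 24)
p(h, F) = -72*h (p(h, F) = (h*(-3))*24 = -3*h*24 = -72*h)
b(5, -4)*(-1)² - p(-502, (5*5)*8) = 5*(-1)² - (-72)*(-502) = 5*1 - 1*36144 = 5 - 36144 = -36139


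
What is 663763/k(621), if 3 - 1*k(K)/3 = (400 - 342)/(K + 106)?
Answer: 482555701/6369 ≈ 75766.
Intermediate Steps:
k(K) = 9 - 174/(106 + K) (k(K) = 9 - 3*(400 - 342)/(K + 106) = 9 - 174/(106 + K))
663763/k(621) = 663763/((3*(260 + 3*621)/(106 + 621))) = 663763/((3*(260 + 1863)/727)) = 663763/((3*(1/727)*2123)) = 663763/(6369/727) = 663763*(727/6369) = 482555701/6369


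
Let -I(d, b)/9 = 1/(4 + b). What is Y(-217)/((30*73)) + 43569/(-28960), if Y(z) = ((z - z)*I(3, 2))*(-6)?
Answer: -43569/28960 ≈ -1.5045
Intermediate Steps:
I(d, b) = -9/(4 + b)
Y(z) = 0 (Y(z) = ((z - z)*(-9/(4 + 2)))*(-6) = (0*(-9/6))*(-6) = (0*(-9*1/6))*(-6) = (0*(-3/2))*(-6) = 0*(-6) = 0)
Y(-217)/((30*73)) + 43569/(-28960) = 0/((30*73)) + 43569/(-28960) = 0/2190 + 43569*(-1/28960) = 0*(1/2190) - 43569/28960 = 0 - 43569/28960 = -43569/28960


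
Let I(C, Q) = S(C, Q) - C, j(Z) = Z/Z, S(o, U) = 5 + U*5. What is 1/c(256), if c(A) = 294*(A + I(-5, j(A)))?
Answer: 1/79674 ≈ 1.2551e-5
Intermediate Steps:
S(o, U) = 5 + 5*U
j(Z) = 1
I(C, Q) = 5 - C + 5*Q (I(C, Q) = (5 + 5*Q) - C = 5 - C + 5*Q)
c(A) = 4410 + 294*A (c(A) = 294*(A + (5 - 1*(-5) + 5*1)) = 294*(A + (5 + 5 + 5)) = 294*(A + 15) = 294*(15 + A) = 4410 + 294*A)
1/c(256) = 1/(4410 + 294*256) = 1/(4410 + 75264) = 1/79674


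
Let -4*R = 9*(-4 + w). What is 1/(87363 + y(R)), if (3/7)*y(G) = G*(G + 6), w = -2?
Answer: 4/351909 ≈ 1.1367e-5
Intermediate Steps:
R = 27/2 (R = -9*(-4 - 2)/4 = -9*(-6)/4 = -¼*(-54) = 27/2 ≈ 13.500)
y(G) = 7*G*(6 + G)/3 (y(G) = 7*(G*(G + 6))/3 = 7*(G*(6 + G))/3 = 7*G*(6 + G)/3)
1/(87363 + y(R)) = 1/(87363 + (7/3)*(27/2)*(6 + 27/2)) = 1/(87363 + (7/3)*(27/2)*(39/2)) = 1/(87363 + 2457/4) = 1/(351909/4) = 4/351909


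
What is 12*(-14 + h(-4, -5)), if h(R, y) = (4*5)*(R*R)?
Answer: 3672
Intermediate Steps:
h(R, y) = 20*R²
12*(-14 + h(-4, -5)) = 12*(-14 + 20*(-4)²) = 12*(-14 + 20*16) = 12*(-14 + 320) = 12*306 = 3672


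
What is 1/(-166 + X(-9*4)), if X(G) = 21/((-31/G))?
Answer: -31/4390 ≈ -0.0070615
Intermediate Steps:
X(G) = -21*G/31 (X(G) = 21*(-G/31) = -21*G/31)
1/(-166 + X(-9*4)) = 1/(-166 - (-189)*4/31) = 1/(-166 - 21/31*(-36)) = 1/(-166 + 756/31) = 1/(-4390/31) = -31/4390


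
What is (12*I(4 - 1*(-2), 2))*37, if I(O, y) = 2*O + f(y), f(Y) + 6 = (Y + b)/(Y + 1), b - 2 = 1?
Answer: 3404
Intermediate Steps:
b = 3 (b = 2 + 1 = 3)
f(Y) = -6 + (3 + Y)/(1 + Y) (f(Y) = -6 + (Y + 3)/(Y + 1) = -6 + (3 + Y)/(1 + Y))
I(O, y) = 2*O + (-3 - 5*y)/(1 + y)
(12*I(4 - 1*(-2), 2))*37 = (12*((-3 - 5*2 + 2*(4 - 1*(-2))*(1 + 2))/(1 + 2)))*37 = (12*((-3 - 10 + 2*(4 + 2)*3)/3))*37 = (12*((-3 - 10 + 2*6*3)/3))*37 = (12*((-3 - 10 + 36)/3))*37 = (12*((1/3)*23))*37 = (12*(23/3))*37 = 92*37 = 3404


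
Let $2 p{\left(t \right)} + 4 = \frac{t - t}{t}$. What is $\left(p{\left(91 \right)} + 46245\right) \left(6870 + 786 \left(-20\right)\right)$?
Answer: $-409250550$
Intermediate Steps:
$p{\left(t \right)} = -2$ ($p{\left(t \right)} = -2 + \frac{\left(t - t\right) \frac{1}{t}}{2} = -2 + \frac{0 \frac{1}{t}}{2} = -2 + \frac{1}{2} \cdot 0 = -2 + 0 = -2$)
$\left(p{\left(91 \right)} + 46245\right) \left(6870 + 786 \left(-20\right)\right) = \left(-2 + 46245\right) \left(6870 + 786 \left(-20\right)\right) = 46243 \left(6870 - 15720\right) = 46243 \left(-8850\right) = -409250550$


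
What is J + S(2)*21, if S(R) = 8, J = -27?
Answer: 141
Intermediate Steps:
J + S(2)*21 = -27 + 8*21 = -27 + 168 = 141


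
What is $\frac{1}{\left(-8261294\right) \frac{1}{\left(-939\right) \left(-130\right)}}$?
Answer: $- \frac{61035}{4130647} \approx -0.014776$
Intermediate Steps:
$\frac{1}{\left(-8261294\right) \frac{1}{\left(-939\right) \left(-130\right)}} = \frac{1}{\left(-8261294\right) \frac{1}{122070}} = \frac{1}{- \frac{4130647}{61035}} = - \frac{61035}{4130647}$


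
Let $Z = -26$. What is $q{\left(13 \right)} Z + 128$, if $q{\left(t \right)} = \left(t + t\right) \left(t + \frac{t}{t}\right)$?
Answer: $-9336$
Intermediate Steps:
$q{\left(t \right)} = 2 t \left(1 + t\right)$ ($q{\left(t \right)} = 2 t \left(t + 1\right) = 2 t \left(1 + t\right)$)
$q{\left(13 \right)} Z + 128 = 2 \cdot 13 \left(1 + 13\right) \left(-26\right) + 128 = 2 \cdot 13 \cdot 14 \left(-26\right) + 128 = 364 \left(-26\right) + 128 = -9464 + 128 = -9336$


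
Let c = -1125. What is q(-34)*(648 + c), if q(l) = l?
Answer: 16218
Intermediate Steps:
q(-34)*(648 + c) = -34*(648 - 1125) = -34*(-477) = 16218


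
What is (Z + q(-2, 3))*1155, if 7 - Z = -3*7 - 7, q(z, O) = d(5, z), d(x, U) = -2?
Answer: 38115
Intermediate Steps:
q(z, O) = -2
Z = 35 (Z = 7 - (-3*7 - 7) = 7 - (-21 - 7) = 7 - 1*(-28) = 7 + 28 = 35)
(Z + q(-2, 3))*1155 = (35 - 2)*1155 = 33*1155 = 38115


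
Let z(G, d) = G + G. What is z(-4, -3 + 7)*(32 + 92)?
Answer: -992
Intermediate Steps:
z(G, d) = 2*G
z(-4, -3 + 7)*(32 + 92) = (2*(-4))*(32 + 92) = -8*124 = -992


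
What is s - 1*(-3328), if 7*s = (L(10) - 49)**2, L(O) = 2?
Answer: 25505/7 ≈ 3643.6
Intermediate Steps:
s = 2209/7 (s = (2 - 49)**2/7 = (1/7)*(-47)**2 = (1/7)*2209 = 2209/7 ≈ 315.57)
s - 1*(-3328) = 2209/7 - 1*(-3328) = 2209/7 + 3328 = 25505/7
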